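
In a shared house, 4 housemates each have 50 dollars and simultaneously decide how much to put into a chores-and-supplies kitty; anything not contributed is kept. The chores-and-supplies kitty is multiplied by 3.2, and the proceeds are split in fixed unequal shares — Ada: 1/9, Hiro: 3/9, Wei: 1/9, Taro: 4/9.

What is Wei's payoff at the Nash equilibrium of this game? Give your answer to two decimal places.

85.56 dollars

A player with share s gets back 3.2·s per unit contributed, so full contribution is dominant for anyone with s > 1/3.2 = 0.3125 and zero contribution is dominant for anyone below.
Hiro and Taro clear that bar, contributing 50 each; the remaining 2 contribute 0. Total contributed: 100.
Wei keeps 50 and receives 3.2 × 100 × 1/9 = 35.56 from the chores-and-supplies kitty, for a payoff of 85.56.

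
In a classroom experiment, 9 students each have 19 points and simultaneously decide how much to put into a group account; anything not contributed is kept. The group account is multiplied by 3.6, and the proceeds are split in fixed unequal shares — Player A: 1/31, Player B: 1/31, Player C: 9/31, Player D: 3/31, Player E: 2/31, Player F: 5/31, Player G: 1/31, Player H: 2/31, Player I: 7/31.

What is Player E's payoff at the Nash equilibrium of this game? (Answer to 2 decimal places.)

A player with share s gets back 3.6·s per unit contributed, so full contribution is dominant for anyone with s > 1/3.6 = 0.2778 and zero contribution is dominant for anyone below.
Only Player C (9/31) clears that bar, contributing 19; the remaining 8 contribute 0. Total contributed: 19.
Player E keeps 19 and receives 3.6 × 19 × 2/31 = 4.41 from the group account, for a payoff of 23.41.

23.41 points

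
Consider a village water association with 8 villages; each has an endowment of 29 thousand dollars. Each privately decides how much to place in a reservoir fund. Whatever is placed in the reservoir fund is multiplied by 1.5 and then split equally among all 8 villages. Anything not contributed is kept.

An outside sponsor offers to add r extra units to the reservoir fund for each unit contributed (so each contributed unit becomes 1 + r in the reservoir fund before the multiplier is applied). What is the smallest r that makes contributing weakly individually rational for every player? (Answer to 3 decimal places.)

4.333

With matching at rate r, one contributed unit becomes (1 + r) in the reservoir fund and returns 1.5 × (1 + r) / 8 to the contributor.
Setting this equal to 1: 1 + r = 8/1.5 = 5.3333.
So the minimum matching rate is r = 5.3333 − 1 = 4.333.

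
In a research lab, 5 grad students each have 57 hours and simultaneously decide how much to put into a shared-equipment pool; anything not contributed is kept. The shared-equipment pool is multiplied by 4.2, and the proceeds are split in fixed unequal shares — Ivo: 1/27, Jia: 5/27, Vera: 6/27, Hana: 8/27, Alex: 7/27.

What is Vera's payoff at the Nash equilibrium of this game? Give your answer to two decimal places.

163.40 hours

A player with share s gets back 4.2·s per unit contributed, so full contribution is dominant for anyone with s > 1/4.2 = 0.2381 and zero contribution is dominant for anyone below.
Hana and Alex clear that bar, contributing 57 each; the remaining 3 contribute 0. Total contributed: 114.
Vera keeps 57 and receives 4.2 × 114 × 6/27 = 106.40 from the shared-equipment pool, for a payoff of 163.40.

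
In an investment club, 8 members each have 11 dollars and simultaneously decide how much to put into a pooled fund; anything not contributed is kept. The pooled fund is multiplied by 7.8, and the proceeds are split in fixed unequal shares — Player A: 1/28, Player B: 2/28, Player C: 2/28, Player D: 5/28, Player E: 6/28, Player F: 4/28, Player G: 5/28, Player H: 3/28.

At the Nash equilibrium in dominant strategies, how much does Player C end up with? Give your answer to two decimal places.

A player with share s gets back 7.8·s per unit contributed, so full contribution is dominant for anyone with s > 1/7.8 = 0.1282 and zero contribution is dominant for anyone below.
Player D, Player E, Player F and Player G are above the threshold, contributing 11 each; the remaining 4 contribute 0. Total contributed: 44.
Player C keeps 11 and receives 7.8 × 44 × 2/28 = 24.51 from the pooled fund, for a payoff of 35.51.

35.51 dollars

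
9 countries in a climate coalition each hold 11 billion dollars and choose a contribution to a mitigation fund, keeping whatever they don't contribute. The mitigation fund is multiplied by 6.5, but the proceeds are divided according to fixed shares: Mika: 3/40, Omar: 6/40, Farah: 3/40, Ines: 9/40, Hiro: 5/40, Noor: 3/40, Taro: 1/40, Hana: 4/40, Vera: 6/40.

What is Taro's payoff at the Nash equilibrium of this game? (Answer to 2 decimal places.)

12.79 billion dollars

For player j, contributing a unit is worthwhile iff 6.5 × (j's share) ≥ 1, i.e. iff j's share is at least 0.1538.
Only Ines (9/40) clears that bar, contributing 11; the remaining 8 contribute 0. Total contributed: 11.
Taro keeps 11 and receives 6.5 × 11 × 1/40 = 1.79 from the mitigation fund, for a payoff of 12.79.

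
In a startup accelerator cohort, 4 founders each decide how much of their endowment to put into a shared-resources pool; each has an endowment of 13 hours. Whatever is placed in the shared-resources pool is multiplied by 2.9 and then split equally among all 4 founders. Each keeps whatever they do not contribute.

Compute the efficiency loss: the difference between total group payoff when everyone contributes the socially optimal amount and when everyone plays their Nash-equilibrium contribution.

Each contributed unit returns 2.9/4 = 0.7250 to its contributor — below 1 — so contributing 0 is dominant for every player. At the Nash equilibrium everyone keeps their 13, and the group total is 4 × 13 = 52.
Each contributed unit returns 2.900 to the group as a whole (0.7250 to each of 4 players), which exceeds 1, so the social optimum is full contribution: group total = 2.900 × 52 = 150.80.
Efficiency loss = 150.80 − 52 = 98.80.

98.80 hours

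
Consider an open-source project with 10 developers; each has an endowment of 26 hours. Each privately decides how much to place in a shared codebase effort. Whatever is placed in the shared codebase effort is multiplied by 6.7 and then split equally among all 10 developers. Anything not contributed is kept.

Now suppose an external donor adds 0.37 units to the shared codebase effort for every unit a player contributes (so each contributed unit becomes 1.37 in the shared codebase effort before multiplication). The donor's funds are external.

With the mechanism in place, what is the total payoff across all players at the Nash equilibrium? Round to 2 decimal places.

Even with the mechanism, each unit contributed returns only 6.7 × 1.37 / 10 = 0.9179 per unit of net cost, so contributing nothing is still dominant.
Everyone keeps their endowment and the group total is 10 × 26 = 260.

260.00 hours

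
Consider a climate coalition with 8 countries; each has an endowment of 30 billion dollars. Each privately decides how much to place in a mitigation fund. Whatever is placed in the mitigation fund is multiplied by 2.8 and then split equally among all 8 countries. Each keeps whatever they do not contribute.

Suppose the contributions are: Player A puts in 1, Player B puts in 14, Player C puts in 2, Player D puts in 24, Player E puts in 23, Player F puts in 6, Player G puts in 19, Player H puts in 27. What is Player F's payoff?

Total contributed: 1 + 14 + 2 + 24 + 23 + 6 + 19 + 27 = 116.
Each receives 2.8 × 116 / 8 = 40.60 from the mitigation fund.
Player F keeps 30 − 6 = 24, so Player F's payoff is 24 + 40.60 = 64.60.

64.60 billion dollars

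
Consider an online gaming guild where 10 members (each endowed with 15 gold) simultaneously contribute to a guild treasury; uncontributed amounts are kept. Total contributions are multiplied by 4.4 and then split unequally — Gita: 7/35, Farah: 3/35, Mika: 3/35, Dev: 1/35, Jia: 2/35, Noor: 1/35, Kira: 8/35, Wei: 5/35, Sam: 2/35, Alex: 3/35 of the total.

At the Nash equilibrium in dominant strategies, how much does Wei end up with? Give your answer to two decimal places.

24.43 gold

A player with share s gets back 4.4·s per unit contributed, so full contribution is dominant for anyone with s > 1/4.4 = 0.2273 and zero contribution is dominant for anyone below.
Kira alone (share 8/35) is above the threshold, contributing 15; the remaining 9 contribute 0. Total contributed: 15.
Wei keeps 15 and receives 4.4 × 15 × 5/35 = 9.43 from the guild treasury, for a payoff of 24.43.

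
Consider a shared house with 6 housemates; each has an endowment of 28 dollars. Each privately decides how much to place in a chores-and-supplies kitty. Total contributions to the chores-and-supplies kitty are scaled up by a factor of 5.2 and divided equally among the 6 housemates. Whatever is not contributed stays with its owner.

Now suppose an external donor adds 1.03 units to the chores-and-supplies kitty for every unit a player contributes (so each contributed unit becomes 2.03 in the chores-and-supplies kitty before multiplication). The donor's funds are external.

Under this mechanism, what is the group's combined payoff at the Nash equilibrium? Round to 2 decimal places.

Under the mechanism each unit contributed yields 5.2 × 2.03 / 6 = 1.7593 back to its contributor per unit of net cost, which exceeds 1, making full contribution the dominant choice for everyone.
At the Nash equilibrium everyone contributes 28. Group total payoff = 5.2 × 2.03 × 168 = 1773.41.

1773.41 dollars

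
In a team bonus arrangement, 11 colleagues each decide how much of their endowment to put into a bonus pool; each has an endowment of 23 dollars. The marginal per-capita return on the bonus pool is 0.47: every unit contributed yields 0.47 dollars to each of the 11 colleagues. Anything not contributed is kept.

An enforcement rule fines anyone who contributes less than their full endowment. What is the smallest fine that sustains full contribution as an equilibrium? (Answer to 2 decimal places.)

12.19 dollars

Given the others contribute fully, the best deviation is to contribute 0 (any partial contribution still incurs the fine and gives up units whose private return 0.47 is below 1).
Deviating from 23 to 0 saves 23 dollars but forfeits the deviator's share of the drop in the bonus pool: 0.47 × 23 = 10.81.
So the deviation gain is 23 − 10.81 = 12.19, and the fine must be at least 12.19 dollars to wipe it out.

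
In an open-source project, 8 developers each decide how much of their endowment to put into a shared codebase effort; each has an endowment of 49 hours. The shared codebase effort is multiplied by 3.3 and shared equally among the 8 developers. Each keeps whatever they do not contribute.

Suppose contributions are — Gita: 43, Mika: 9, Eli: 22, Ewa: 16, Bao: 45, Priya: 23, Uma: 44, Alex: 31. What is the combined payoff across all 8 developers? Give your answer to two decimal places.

927.90 hours

Total contributed: 43 + 9 + 22 + 16 + 45 + 23 + 44 + 31 = 233; total kept: 8 × 49 − 233 = 159.
The shared codebase effort pays out 3.3 × 233 = 768.90 in aggregate.
Group total = 159 + 768.90 = 927.90.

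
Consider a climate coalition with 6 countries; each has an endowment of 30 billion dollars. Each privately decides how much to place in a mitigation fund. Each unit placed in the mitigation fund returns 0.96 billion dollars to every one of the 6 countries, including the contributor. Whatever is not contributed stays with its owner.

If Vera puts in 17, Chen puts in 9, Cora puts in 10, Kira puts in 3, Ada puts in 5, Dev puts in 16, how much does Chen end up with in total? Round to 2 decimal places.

78.60 billion dollars

Total contributed: 17 + 9 + 10 + 3 + 5 + 16 = 60.
Each receives 0.96 × 60 = 57.60 from the mitigation fund.
Chen keeps 30 − 9 = 21, so Chen's payoff is 21 + 57.60 = 78.60.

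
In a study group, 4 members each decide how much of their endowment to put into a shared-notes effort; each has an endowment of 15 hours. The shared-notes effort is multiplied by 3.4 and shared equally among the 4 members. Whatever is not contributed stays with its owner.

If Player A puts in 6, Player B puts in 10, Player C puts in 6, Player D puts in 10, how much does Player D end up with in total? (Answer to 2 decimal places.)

Total contributed: 6 + 10 + 6 + 10 = 32.
Each receives 3.4 × 32 / 4 = 27.20 from the shared-notes effort.
Player D keeps 15 − 10 = 5, so Player D's payoff is 5 + 27.20 = 32.20.

32.20 hours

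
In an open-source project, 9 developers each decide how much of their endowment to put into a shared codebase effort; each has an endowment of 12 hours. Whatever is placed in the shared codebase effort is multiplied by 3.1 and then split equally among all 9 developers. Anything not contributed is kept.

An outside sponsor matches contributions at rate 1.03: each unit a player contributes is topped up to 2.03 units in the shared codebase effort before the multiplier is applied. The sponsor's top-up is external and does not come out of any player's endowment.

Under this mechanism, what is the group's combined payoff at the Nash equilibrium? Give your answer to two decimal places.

The effective private return is 3.1 × 2.03 / 9 = 0.6992, which is still under 1, so the mechanism doesn't change anyone's dominant strategy: zero contribution.
Everyone keeps their endowment and the group total is 9 × 12 = 108.

108.00 hours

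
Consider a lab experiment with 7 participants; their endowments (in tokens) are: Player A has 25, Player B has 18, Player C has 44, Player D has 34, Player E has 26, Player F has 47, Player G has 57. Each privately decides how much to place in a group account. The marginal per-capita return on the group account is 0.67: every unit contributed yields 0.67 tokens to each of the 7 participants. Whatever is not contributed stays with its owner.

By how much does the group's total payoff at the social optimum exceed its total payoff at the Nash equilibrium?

The private return per contributed unit is 0.67 < 1 for everyone, so the Nash equilibrium is zero contribution and the group total is Σ E_j = 25 + 18 + 44 + 34 + 26 + 47 + 57 = 251.
Each contributed unit returns 4.690 to the group, so the social optimum is full contribution by everyone: group total = 4.690 × 251 = 1177.19.
Efficiency loss = (4.690 − 1) × 251 = 926.19.

926.19 tokens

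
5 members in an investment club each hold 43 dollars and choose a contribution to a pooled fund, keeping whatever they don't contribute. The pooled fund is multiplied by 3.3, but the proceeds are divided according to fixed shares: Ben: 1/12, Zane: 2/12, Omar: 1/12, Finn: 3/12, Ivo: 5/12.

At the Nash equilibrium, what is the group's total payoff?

Player j's private return per contributed unit is 3.3 × (j's share). Contributing is weakly dominant for j when that share is at least 1/3.3 = 0.3030, and contributing 0 is dominant otherwise.
The only share above 0.3030 is Ivo's 5/12, contributing 43; the remaining 4 contribute 0. Total contributed: 43.
The pooled fund pays out 3.3 × 43 = 141.90 in total (split across the unequal shares, but the aggregate is all that matters for the group sum).
The 4 free-riders keep 43 each, adding 172. Group total = 172 + 141.90 = 313.90.

313.90 dollars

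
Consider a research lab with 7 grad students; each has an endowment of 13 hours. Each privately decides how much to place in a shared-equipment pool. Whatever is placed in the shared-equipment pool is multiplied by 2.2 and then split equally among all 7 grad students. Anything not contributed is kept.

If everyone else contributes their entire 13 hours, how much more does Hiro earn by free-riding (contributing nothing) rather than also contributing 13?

8.91 hours

Switching from a contribution of 13 to 0 lets Hiro keep an extra 13 hours, but lowers the shared-equipment pool by 13, which costs Hiro their own share of that drop: 2.2/7 × 13 = 4.09.
Net gain = 13 − 4.09 = 8.91. The private return per contributed unit (0.3143) is below 1, so free-riding is indeed the best response regardless of what the others do.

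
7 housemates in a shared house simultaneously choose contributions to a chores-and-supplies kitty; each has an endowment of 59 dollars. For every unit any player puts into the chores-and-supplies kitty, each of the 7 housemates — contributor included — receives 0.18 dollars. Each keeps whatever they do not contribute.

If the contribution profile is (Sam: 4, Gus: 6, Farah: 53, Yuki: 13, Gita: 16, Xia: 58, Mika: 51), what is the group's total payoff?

465.26 dollars

Total contributed: 4 + 6 + 53 + 13 + 16 + 58 + 51 = 201; total kept: 7 × 59 − 201 = 212.
The chores-and-supplies kitty pays out 0.18 × 7 × 201 = 253.26 in aggregate.
Group total = 212 + 253.26 = 465.26.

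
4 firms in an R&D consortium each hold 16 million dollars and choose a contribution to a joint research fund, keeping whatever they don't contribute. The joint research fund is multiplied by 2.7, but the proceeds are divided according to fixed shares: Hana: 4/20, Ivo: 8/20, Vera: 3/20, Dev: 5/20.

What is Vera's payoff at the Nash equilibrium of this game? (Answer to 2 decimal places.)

Each unit j contributes comes back to j as 2.7 × (j's share), so j prefers to contribute only if that share exceeds 1/2.7 = 0.3704; otherwise keeping the unit dominates.
The only share above 0.3704 is Ivo's 8/20, contributing 16; the remaining 3 contribute 0. Total contributed: 16.
Vera keeps 16 and receives 2.7 × 16 × 3/20 = 6.48 from the joint research fund, for a payoff of 22.48.

22.48 million dollars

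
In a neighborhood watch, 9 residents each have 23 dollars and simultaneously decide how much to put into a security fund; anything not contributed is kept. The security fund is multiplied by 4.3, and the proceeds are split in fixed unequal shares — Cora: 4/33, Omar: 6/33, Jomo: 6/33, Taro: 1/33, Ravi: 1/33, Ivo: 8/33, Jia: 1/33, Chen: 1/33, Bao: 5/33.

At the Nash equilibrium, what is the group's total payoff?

Player j's private return per contributed unit is 4.3 × (j's share). Contributing is weakly dominant for j when that share is at least 1/4.3 = 0.2326, and contributing 0 is dominant otherwise.
Only Ivo (8/33) clears that bar, contributing 23; the remaining 8 contribute 0. Total contributed: 23.
The security fund pays out 4.3 × 23 = 98.90 in total (split across the unequal shares, but the aggregate is all that matters for the group sum).
The 8 free-riders keep 23 each, adding 184. Group total = 184 + 98.90 = 282.90.

282.90 dollars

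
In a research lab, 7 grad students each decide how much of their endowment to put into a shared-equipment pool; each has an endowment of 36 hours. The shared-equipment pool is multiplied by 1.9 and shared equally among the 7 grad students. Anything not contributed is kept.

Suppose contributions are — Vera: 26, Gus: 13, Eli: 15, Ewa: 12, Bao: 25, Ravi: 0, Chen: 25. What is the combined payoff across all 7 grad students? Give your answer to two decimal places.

356.40 hours

Total contributed: 26 + 13 + 15 + 12 + 25 + 0 + 25 = 116; total kept: 7 × 36 − 116 = 136.
The shared-equipment pool pays out 1.9 × 116 = 220.40 in aggregate.
Group total = 136 + 220.40 = 356.40.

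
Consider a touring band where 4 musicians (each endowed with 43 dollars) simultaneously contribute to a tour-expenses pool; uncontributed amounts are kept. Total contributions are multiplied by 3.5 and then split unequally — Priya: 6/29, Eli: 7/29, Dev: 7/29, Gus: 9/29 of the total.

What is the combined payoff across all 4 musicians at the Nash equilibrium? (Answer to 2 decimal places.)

For player j, contributing a unit is worthwhile iff 3.5 × (j's share) ≥ 1, i.e. iff j's share is at least 0.2857.
Gus alone (share 9/29) is above the threshold, contributing 43; the remaining 3 contribute 0. Total contributed: 43.
The tour-expenses pool pays out 3.5 × 43 = 150.50 in total (split across the unequal shares, but the aggregate is all that matters for the group sum).
The 3 free-riders keep 43 each, adding 129. Group total = 129 + 150.50 = 279.50.

279.50 dollars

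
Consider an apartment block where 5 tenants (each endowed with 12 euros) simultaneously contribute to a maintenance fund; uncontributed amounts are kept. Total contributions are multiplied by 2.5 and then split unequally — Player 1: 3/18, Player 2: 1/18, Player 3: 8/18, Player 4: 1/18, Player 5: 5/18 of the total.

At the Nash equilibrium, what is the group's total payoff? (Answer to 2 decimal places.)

Player j's private return per contributed unit is 2.5 × (j's share). Contributing is weakly dominant for j when that share is at least 1/2.5 = 0.4000, and contributing 0 is dominant otherwise.
Player 3 alone (share 8/18) is above the threshold, contributing 12; the remaining 4 contribute 0. Total contributed: 12.
The maintenance fund pays out 2.5 × 12 = 30.00 in total (split across the unequal shares, but the aggregate is all that matters for the group sum).
The 4 free-riders keep 12 each, adding 48. Group total = 48 + 30.00 = 78.00.

78.00 euros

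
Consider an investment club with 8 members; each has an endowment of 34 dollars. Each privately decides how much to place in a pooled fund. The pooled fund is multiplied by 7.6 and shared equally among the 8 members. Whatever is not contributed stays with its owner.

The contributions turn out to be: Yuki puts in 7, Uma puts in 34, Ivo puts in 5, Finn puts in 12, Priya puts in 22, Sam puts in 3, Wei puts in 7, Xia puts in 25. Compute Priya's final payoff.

Total contributed: 7 + 34 + 5 + 12 + 22 + 3 + 7 + 25 = 115.
Each receives 7.6 × 115 / 8 = 109.25 from the pooled fund.
Priya keeps 34 − 22 = 12, so Priya's payoff is 12 + 109.25 = 121.25.

121.25 dollars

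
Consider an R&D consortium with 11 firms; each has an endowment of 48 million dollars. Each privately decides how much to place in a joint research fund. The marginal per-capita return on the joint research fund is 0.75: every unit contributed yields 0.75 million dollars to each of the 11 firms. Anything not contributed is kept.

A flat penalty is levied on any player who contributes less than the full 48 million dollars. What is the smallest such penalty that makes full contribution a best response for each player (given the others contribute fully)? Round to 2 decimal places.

12.00 million dollars

Given the others contribute fully, the best deviation is to contribute 0 (any partial contribution still incurs the fine and gives up units whose private return 0.75 is below 1).
Deviating from 48 to 0 saves 48 million dollars but forfeits the deviator's share of the drop in the joint research fund: 0.75 × 48 = 36.00.
So the deviation gain is 48 − 36.00 = 12.00, and the fine must be at least 12.00 million dollars to wipe it out.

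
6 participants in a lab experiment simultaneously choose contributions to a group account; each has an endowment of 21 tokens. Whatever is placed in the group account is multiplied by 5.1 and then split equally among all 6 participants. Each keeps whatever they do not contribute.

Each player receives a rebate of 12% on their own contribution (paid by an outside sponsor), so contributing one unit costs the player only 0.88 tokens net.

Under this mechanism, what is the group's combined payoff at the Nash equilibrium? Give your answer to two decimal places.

126.00 tokens

With the mechanism, a contributed unit returns (5.1/6) / 0.88 = 0.9659 per unit of net cost — still below 1 — so contributing 0 remains dominant for every player.
Everyone keeps their endowment and the group total is 6 × 21 = 126.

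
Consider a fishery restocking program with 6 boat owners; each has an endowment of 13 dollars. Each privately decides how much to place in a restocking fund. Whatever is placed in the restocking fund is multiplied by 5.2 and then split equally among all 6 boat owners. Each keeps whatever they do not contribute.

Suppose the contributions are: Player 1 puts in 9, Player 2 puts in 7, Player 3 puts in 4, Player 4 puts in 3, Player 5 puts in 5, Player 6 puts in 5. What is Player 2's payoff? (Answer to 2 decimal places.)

Total contributed: 9 + 7 + 4 + 3 + 5 + 5 = 33.
Each receives 5.2 × 33 / 6 = 28.60 from the restocking fund.
Player 2 keeps 13 − 7 = 6, so Player 2's payoff is 6 + 28.60 = 34.60.

34.60 dollars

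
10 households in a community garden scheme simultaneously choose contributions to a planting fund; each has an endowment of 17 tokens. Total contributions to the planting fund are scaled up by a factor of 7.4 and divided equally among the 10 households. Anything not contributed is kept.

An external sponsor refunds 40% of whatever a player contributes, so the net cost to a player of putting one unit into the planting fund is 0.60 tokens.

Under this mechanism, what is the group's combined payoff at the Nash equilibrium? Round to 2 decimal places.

1326.00 tokens

With the mechanism, a contributed unit returns (7.4/10) / 0.60 = 1.2333 per unit of net cost to the contributor — now above 1 — so contributing fully is weakly dominant for every player.
So the Nash equilibrium is full contribution by all 10; the group earns 10 × (17 × 0.40 + 7.4 × 17) = 1326.00.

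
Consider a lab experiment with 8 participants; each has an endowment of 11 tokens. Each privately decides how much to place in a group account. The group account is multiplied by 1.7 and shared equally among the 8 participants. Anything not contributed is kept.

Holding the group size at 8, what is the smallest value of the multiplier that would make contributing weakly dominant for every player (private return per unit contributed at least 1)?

8

A contributed unit returns (multiplier)/8 to its contributor.
This reaches 1 exactly when the multiplier is 8.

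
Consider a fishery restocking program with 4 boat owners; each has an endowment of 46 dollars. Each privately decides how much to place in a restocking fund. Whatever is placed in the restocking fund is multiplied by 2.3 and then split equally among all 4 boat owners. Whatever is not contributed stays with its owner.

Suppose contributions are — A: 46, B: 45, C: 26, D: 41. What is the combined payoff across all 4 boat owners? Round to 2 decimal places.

389.40 dollars

Total contributed: 46 + 45 + 26 + 41 = 158; total kept: 4 × 46 − 158 = 26.
The restocking fund pays out 2.3 × 158 = 363.40 in aggregate.
Group total = 26 + 363.40 = 389.40.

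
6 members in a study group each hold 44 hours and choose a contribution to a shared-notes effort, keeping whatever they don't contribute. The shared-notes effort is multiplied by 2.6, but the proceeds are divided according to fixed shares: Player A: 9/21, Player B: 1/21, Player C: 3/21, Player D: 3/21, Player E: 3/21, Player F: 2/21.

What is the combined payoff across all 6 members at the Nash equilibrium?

334.40 hours

Each unit j contributes comes back to j as 2.6 × (j's share), so j prefers to contribute only if that share exceeds 1/2.6 = 0.3846; otherwise keeping the unit dominates.
The only share above 0.3846 is Player A's 9/21, contributing 44; the remaining 5 contribute 0. Total contributed: 44.
The shared-notes effort pays out 2.6 × 44 = 114.40 in total (split across the unequal shares, but the aggregate is all that matters for the group sum).
The 5 free-riders keep 44 each, adding 220. Group total = 220 + 114.40 = 334.40.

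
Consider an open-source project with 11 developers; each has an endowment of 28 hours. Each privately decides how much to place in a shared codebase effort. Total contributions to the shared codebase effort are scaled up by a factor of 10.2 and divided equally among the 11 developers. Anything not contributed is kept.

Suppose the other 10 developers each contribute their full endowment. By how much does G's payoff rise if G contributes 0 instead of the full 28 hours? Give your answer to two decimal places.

2.04 hours

Switching from a contribution of 28 to 0 lets G keep an extra 28 hours, but lowers the shared codebase effort by 28, which costs G their own share of that drop: 10.2/11 × 28 = 25.96.
Net gain = 28 − 25.96 = 2.04. The private return per contributed unit (0.9273) is below 1, so free-riding is indeed the best response regardless of what the others do.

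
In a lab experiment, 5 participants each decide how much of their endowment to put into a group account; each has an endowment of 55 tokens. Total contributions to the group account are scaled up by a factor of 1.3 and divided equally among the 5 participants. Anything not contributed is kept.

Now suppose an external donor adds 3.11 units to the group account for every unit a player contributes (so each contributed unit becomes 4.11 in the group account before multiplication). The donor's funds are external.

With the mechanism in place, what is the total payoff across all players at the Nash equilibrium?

The effective private return per unit is now 1.3 × 4.11 / 5 = 1.0686 > 1, so every player's dominant strategy flips to full contribution.
So the Nash equilibrium is full contribution by all 5; the group earns 1.3 × 4.11 × 275 = 1469.33.

1469.33 tokens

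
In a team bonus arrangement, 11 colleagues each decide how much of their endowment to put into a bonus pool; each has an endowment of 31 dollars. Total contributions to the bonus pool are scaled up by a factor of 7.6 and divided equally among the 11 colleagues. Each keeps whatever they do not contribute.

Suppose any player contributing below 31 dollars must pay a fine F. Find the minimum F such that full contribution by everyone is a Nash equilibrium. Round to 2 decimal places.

9.58 dollars

Given the others contribute fully, the best deviation is to contribute 0 (any partial contribution still incurs the fine and gives up units whose private return 0.6909 is below 1).
Deviating from 31 to 0 saves 31 dollars but forfeits the deviator's share of the drop in the bonus pool: 7.6/11 × 31 = 21.42.
So the deviation gain is 31 − 21.42 = 9.58, and the fine must be at least 9.58 dollars to wipe it out.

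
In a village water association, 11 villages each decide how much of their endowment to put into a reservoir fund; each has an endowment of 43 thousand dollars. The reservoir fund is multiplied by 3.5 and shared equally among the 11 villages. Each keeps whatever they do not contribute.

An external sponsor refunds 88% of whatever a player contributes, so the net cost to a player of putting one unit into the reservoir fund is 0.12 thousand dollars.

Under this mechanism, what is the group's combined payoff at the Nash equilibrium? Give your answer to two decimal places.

2071.74 thousand dollars

With the mechanism, a contributed unit returns (3.5/11) / 0.12 = 2.6515 per unit of net cost to the contributor — now above 1 — so contributing fully is weakly dominant for every player.
At the Nash equilibrium everyone contributes 43. Group total payoff = 11 × (43 × 0.88 + 3.5 × 43) = 2071.74.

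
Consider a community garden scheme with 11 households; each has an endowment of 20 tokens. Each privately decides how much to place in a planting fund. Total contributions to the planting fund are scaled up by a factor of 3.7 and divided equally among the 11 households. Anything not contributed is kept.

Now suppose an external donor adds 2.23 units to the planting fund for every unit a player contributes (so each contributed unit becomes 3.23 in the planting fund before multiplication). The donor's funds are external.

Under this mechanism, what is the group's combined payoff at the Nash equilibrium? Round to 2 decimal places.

2629.22 tokens

The effective private return per unit is now 3.7 × 3.23 / 11 = 1.0865 > 1, so every player's dominant strategy flips to full contribution.
So the Nash equilibrium is full contribution by all 11; the group earns 3.7 × 3.23 × 220 = 2629.22.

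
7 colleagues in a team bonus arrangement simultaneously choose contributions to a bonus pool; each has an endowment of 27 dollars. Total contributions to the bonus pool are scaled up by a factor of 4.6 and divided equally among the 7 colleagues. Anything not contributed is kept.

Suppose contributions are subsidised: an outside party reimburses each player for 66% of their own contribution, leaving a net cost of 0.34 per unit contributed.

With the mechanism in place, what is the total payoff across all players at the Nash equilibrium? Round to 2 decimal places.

With the mechanism, a contributed unit returns (4.6/7) / 0.34 = 1.9328 per unit of net cost to the contributor — now above 1 — so contributing fully is weakly dominant for every player.
At the Nash equilibrium everyone contributes 27. Group total payoff = 7 × (27 × 0.66 + 4.6 × 27) = 994.14.

994.14 dollars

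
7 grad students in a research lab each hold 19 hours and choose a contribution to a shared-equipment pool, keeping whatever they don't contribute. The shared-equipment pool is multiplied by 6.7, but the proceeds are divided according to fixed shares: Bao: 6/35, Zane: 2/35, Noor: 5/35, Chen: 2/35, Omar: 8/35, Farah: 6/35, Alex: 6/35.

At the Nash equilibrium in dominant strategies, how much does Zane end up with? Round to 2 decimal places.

A player with share s gets back 6.7·s per unit contributed, so full contribution is dominant for anyone with s > 1/6.7 = 0.1493 and zero contribution is dominant for anyone below.
Bao, Omar, Farah and Alex clear that bar, contributing 19 each; the remaining 3 contribute 0. Total contributed: 76.
Zane keeps 19 and receives 6.7 × 76 × 2/35 = 29.10 from the shared-equipment pool, for a payoff of 48.10.

48.10 hours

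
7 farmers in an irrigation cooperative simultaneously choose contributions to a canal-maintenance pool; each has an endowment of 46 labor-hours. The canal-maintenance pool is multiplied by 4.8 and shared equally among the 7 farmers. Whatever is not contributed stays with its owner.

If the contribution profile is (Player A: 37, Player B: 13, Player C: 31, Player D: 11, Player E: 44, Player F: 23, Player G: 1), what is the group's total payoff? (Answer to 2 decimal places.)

930.00 labor-hours

Total contributed: 37 + 13 + 31 + 11 + 44 + 23 + 1 = 160; total kept: 7 × 46 − 160 = 162.
The canal-maintenance pool pays out 4.8 × 160 = 768.00 in aggregate.
Group total = 162 + 768.00 = 930.00.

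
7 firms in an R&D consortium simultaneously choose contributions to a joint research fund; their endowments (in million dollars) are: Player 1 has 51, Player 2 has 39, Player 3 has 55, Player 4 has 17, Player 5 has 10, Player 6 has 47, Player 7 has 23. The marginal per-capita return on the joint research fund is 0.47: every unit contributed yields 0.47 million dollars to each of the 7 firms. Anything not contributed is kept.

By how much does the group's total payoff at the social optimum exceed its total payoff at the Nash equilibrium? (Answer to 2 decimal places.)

554.18 million dollars

The private return per contributed unit is 0.47 < 1 for everyone, so the Nash equilibrium is zero contribution and the group total is Σ E_j = 51 + 39 + 55 + 17 + 10 + 47 + 23 = 242.
Each contributed unit returns 3.290 to the group, so the social optimum is full contribution by everyone: group total = 3.290 × 242 = 796.18.
Efficiency loss = (3.290 − 1) × 242 = 554.18.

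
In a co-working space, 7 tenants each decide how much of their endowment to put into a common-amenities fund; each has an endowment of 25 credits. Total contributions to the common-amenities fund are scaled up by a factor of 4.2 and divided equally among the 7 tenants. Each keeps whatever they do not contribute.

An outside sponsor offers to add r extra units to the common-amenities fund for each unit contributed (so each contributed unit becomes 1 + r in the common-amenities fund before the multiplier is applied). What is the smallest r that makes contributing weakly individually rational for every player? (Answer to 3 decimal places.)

With matching at rate r, one contributed unit becomes (1 + r) in the common-amenities fund and returns 4.2 × (1 + r) / 7 to the contributor.
Setting this equal to 1: 1 + r = 7/4.2 = 1.6667.
So the minimum matching rate is r = 1.6667 − 1 = 0.667.

0.667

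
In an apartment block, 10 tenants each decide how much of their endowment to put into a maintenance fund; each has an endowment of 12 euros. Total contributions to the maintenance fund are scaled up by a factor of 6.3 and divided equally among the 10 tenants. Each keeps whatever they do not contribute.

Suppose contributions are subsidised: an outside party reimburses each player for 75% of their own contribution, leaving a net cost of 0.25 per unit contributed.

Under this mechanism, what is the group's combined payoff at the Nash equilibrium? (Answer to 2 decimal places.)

With the mechanism, a contributed unit returns (6.3/10) / 0.25 = 2.5200 per unit of net cost to the contributor — now above 1 — so contributing fully is weakly dominant for every player.
So the Nash equilibrium is full contribution by all 10; the group earns 10 × (12 × 0.75 + 6.3 × 12) = 846.00.

846.00 euros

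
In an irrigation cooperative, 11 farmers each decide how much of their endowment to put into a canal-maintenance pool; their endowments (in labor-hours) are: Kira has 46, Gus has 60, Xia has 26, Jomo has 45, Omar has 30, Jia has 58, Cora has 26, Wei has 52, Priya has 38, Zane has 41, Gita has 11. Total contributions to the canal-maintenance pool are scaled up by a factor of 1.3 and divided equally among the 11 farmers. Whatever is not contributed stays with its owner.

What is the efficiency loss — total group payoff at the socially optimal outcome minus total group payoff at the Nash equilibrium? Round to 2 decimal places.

129.90 labor-hours

The private return per contributed unit is 1.3/11 = 0.1182 < 1 for every player regardless of endowment, so the Nash equilibrium is zero contribution and the group total is Σ E_j = 46 + 60 + 26 + 45 + 30 + 58 + 26 + 52 + 38 + 41 + 11 = 433.
Each contributed unit returns 1.300 to the group, so the social optimum is full contribution by everyone: group total = 1.300 × 433 = 562.90.
Efficiency loss = (1.300 − 1) × 433 = 129.90.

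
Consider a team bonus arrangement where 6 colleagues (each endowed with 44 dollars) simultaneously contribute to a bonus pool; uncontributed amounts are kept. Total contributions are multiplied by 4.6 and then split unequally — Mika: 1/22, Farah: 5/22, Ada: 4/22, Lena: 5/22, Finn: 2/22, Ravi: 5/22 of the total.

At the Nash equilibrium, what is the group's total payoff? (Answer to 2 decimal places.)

Player j's private return per contributed unit is 4.6 × (j's share). Contributing is weakly dominant for j when that share is at least 1/4.6 = 0.2174, and contributing 0 is dominant otherwise.
Farah, Lena and Ravi clear that bar, contributing 44 each; the remaining 3 contribute 0. Total contributed: 132.
The bonus pool pays out 4.6 × 132 = 607.20 in total (split across the unequal shares, but the aggregate is all that matters for the group sum).
The 3 free-riders keep 44 each, adding 132. Group total = 132 + 607.20 = 739.20.

739.20 dollars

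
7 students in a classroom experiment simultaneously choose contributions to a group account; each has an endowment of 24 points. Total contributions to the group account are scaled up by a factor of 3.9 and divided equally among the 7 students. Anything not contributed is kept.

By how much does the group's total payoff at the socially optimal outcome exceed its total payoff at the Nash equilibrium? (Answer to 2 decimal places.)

487.20 points

Each contributed unit returns 3.9/7 = 0.5571 to its contributor — below 1 — so contributing 0 is dominant for every player. At the Nash equilibrium everyone keeps their 24, and the group total is 7 × 24 = 168.
Each contributed unit returns 3.900 to the group as a whole (0.5571 to each of 7 players), which exceeds 1, so the social optimum is full contribution: group total = 3.900 × 168 = 655.20.
Efficiency loss = 655.20 − 168 = 487.20.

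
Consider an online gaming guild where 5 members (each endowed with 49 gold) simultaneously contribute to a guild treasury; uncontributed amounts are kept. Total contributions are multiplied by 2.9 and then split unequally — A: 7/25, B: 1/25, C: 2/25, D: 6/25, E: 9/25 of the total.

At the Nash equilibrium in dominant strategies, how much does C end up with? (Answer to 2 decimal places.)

Each unit j contributes comes back to j as 2.9 × (j's share), so j prefers to contribute only if that share exceeds 1/2.9 = 0.3448; otherwise keeping the unit dominates.
The only share above 0.3448 is E's 9/25, contributing 49; the remaining 4 contribute 0. Total contributed: 49.
C keeps 49 and receives 2.9 × 49 × 2/25 = 11.37 from the guild treasury, for a payoff of 60.37.

60.37 gold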